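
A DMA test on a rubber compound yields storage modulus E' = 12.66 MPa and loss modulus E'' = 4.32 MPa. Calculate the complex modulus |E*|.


|E*| = sqrt(E'^2 + E''^2)
= sqrt(12.66^2 + 4.32^2)
= sqrt(160.2756 + 18.6624)
= 13.377 MPa

13.377 MPa


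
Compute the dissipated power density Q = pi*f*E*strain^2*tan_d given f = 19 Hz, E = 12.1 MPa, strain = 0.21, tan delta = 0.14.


Q = pi * f * E * strain^2 * tan_d
= pi * 19 * 12.1 * 0.21^2 * 0.14
= pi * 19 * 12.1 * 0.0441 * 0.14
= 4.4592

Q = 4.4592


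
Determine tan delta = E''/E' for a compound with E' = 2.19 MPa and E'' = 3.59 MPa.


tan delta = E'' / E'
= 3.59 / 2.19
= 1.6393

tan delta = 1.6393


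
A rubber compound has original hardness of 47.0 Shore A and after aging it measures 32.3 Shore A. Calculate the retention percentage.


Retention = aged / original * 100
= 32.3 / 47.0 * 100
= 68.7%

68.7%


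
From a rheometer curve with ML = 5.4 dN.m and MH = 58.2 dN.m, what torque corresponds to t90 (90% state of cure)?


M90 = ML + 0.9 * (MH - ML)
M90 = 5.4 + 0.9 * (58.2 - 5.4)
M90 = 5.4 + 0.9 * 52.8
M90 = 52.92 dN.m

52.92 dN.m


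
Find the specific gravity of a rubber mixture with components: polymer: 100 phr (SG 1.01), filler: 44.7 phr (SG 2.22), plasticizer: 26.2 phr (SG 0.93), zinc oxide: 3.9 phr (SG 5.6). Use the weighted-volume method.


Sum of weights = 174.8
Volume contributions:
  polymer: 100/1.01 = 99.0099
  filler: 44.7/2.22 = 20.1351
  plasticizer: 26.2/0.93 = 28.1720
  zinc oxide: 3.9/5.6 = 0.6964
Sum of volumes = 148.0135
SG = 174.8 / 148.0135 = 1.181

SG = 1.181


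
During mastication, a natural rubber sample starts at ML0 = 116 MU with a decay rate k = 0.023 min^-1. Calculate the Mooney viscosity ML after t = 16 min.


ML = ML0 * exp(-k * t)
ML = 116 * exp(-0.023 * 16)
ML = 116 * 0.6921
ML = 80.29 MU

80.29 MU


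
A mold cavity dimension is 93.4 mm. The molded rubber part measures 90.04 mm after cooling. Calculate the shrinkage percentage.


Shrinkage = (mold - part) / mold * 100
= (93.4 - 90.04) / 93.4 * 100
= 3.36 / 93.4 * 100
= 3.6%

3.6%


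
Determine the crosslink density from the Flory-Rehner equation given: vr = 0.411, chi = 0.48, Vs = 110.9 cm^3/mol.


ln(1 - vr) = ln(1 - 0.411) = -0.5293
Numerator = -((-0.5293) + 0.411 + 0.48 * 0.411^2) = 0.0372
Denominator = 110.9 * (0.411^(1/3) - 0.411/2) = 59.6641
nu = 0.0372 / 59.6641 = 6.2428e-04 mol/cm^3

6.2428e-04 mol/cm^3


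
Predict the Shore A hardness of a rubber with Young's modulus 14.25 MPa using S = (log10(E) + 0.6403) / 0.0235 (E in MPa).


log10(E) = 0.0235*S - 0.6403  =>  S = (log10(E) + 0.6403) / 0.0235
log10(14.25) = 1.153815
S = (1.153815 + 0.6403) / 0.0235 = 1.794115 / 0.0235
S = 76.3

Shore A = 76.3


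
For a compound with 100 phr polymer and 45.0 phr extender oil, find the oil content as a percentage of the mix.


Oil % = oil / (100 + oil) * 100
= 45.0 / (100 + 45.0) * 100
= 45.0 / 145.0 * 100
= 31.03%

31.03%


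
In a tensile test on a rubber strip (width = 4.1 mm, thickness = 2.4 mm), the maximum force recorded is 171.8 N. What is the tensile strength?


Area = width * thickness = 4.1 * 2.4 = 9.84 mm^2
TS = force / area = 171.8 / 9.84 = 17.46 MPa

17.46 MPa


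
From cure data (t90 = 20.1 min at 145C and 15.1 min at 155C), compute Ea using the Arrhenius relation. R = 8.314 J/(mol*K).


T1 = 418.15 K, T2 = 428.15 K
1/T1 - 1/T2 = 5.5856e-05
ln(t1/t2) = ln(20.1/15.1) = 0.2860
Ea = 8.314 * 0.2860 / 5.5856e-05 = 42573.7761 J/mol
Ea = 42.57 kJ/mol

42.57 kJ/mol


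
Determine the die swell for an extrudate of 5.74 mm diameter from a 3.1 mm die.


Die swell ratio = D_extrudate / D_die
= 5.74 / 3.1
= 1.852

Die swell = 1.852


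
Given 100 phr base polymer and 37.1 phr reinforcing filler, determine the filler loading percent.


Filler % = filler / (rubber + filler) * 100
= 37.1 / (100 + 37.1) * 100
= 37.1 / 137.1 * 100
= 27.06%

27.06%


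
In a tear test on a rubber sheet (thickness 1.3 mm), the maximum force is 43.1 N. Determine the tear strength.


Tear strength = force / thickness
= 43.1 / 1.3
= 33.15 N/mm

33.15 N/mm


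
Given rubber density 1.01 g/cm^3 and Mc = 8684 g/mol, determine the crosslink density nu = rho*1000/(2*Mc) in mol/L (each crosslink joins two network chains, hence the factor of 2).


nu = rho * 1000 / (2 * Mc)
nu = 1.01 * 1000 / (2 * 8684)
nu = 1010.0 / 17368
nu = 0.0582 mol/L

0.0582 mol/L


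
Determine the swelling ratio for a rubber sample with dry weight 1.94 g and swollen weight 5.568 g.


Q = W_swollen / W_dry
Q = 5.568 / 1.94
Q = 2.87

Q = 2.87


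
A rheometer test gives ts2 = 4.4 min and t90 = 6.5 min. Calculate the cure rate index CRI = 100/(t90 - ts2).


CRI = 100 / (t90 - ts2)
= 100 / (6.5 - 4.4)
= 100 / 2.1
= 47.62 min^-1

47.62 min^-1


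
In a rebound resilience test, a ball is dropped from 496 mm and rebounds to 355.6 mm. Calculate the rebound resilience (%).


Resilience = h_rebound / h_drop * 100
= 355.6 / 496 * 100
= 71.7%

71.7%


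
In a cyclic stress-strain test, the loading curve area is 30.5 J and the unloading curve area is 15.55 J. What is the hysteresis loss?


Hysteresis loss = loading - unloading
= 30.5 - 15.55
= 14.95 J

14.95 J


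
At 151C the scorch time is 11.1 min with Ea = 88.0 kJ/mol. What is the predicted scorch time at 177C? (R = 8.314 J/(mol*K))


Convert temperatures: T1 = 151 + 273.15 = 424.15 K, T2 = 177 + 273.15 = 450.15 K
ts2_new = 11.1 * exp(88000 / 8.314 * (1/450.15 - 1/424.15))
1/T2 - 1/T1 = -1.3617e-04
ts2_new = 2.63 min

2.63 min


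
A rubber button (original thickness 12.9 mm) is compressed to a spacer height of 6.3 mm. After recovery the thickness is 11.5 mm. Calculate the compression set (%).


CS = (t0 - recovered) / (t0 - ts) * 100
= (12.9 - 11.5) / (12.9 - 6.3) * 100
= 1.4 / 6.6 * 100
= 21.2%

21.2%


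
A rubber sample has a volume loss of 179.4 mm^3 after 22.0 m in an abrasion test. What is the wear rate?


Rate = volume_loss / distance
= 179.4 / 22.0
= 8.155 mm^3/m

8.155 mm^3/m


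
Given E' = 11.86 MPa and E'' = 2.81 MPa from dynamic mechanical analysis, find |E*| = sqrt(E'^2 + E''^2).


|E*| = sqrt(E'^2 + E''^2)
= sqrt(11.86^2 + 2.81^2)
= sqrt(140.6596 + 7.8961)
= 12.188 MPa

12.188 MPa


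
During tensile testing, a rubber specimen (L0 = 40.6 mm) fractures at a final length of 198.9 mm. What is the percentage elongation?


Elongation = (Lf - L0) / L0 * 100
= (198.9 - 40.6) / 40.6 * 100
= 158.3 / 40.6 * 100
= 389.9%

389.9%


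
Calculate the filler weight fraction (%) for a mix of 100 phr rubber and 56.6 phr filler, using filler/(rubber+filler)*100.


Filler % = filler / (rubber + filler) * 100
= 56.6 / (100 + 56.6) * 100
= 56.6 / 156.6 * 100
= 36.14%

36.14%


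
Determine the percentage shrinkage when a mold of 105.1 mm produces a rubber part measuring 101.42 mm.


Shrinkage = (mold - part) / mold * 100
= (105.1 - 101.42) / 105.1 * 100
= 3.68 / 105.1 * 100
= 3.5%

3.5%


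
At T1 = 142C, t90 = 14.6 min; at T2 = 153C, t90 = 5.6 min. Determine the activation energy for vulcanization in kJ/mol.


T1 = 415.15 K, T2 = 426.15 K
1/T1 - 1/T2 = 6.2176e-05
ln(t1/t2) = ln(14.6/5.6) = 0.9583
Ea = 8.314 * 0.9583 / 6.2176e-05 = 128134.4570 J/mol
Ea = 128.13 kJ/mol

128.13 kJ/mol


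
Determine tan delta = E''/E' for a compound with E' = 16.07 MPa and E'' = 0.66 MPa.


tan delta = E'' / E'
= 0.66 / 16.07
= 0.0411

tan delta = 0.0411


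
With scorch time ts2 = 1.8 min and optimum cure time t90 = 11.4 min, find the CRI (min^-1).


CRI = 100 / (t90 - ts2)
= 100 / (11.4 - 1.8)
= 100 / 9.6
= 10.42 min^-1

10.42 min^-1


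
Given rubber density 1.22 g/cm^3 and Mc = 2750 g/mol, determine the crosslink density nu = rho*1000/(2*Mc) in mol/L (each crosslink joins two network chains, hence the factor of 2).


nu = rho * 1000 / (2 * Mc)
nu = 1.22 * 1000 / (2 * 2750)
nu = 1220.0 / 5500
nu = 0.2218 mol/L

0.2218 mol/L


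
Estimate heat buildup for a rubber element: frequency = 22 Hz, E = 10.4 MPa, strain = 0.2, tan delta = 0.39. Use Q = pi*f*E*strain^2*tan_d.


Q = pi * f * E * strain^2 * tan_d
= pi * 22 * 10.4 * 0.2^2 * 0.39
= pi * 22 * 10.4 * 0.0400 * 0.39
= 11.2132

Q = 11.2132


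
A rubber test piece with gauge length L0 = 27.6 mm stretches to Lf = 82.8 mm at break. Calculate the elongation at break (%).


Elongation = (Lf - L0) / L0 * 100
= (82.8 - 27.6) / 27.6 * 100
= 55.2 / 27.6 * 100
= 200.0%

200.0%


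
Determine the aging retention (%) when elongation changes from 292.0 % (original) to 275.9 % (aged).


Retention = aged / original * 100
= 275.9 / 292.0 * 100
= 94.5%

94.5%


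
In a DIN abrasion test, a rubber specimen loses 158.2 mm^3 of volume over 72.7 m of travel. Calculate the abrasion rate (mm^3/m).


Rate = volume_loss / distance
= 158.2 / 72.7
= 2.176 mm^3/m

2.176 mm^3/m


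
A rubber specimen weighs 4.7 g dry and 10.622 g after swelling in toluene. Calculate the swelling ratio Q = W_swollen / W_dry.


Q = W_swollen / W_dry
Q = 10.622 / 4.7
Q = 2.26

Q = 2.26


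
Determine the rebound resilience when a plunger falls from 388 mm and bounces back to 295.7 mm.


Resilience = h_rebound / h_drop * 100
= 295.7 / 388 * 100
= 76.2%

76.2%


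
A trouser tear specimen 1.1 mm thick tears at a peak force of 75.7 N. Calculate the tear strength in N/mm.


Tear strength = force / thickness
= 75.7 / 1.1
= 68.82 N/mm

68.82 N/mm


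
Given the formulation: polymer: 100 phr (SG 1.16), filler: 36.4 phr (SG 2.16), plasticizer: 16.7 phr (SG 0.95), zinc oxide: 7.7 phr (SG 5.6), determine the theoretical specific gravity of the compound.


Sum of weights = 160.8
Volume contributions:
  polymer: 100/1.16 = 86.2069
  filler: 36.4/2.16 = 16.8519
  plasticizer: 16.7/0.95 = 17.5789
  zinc oxide: 7.7/5.6 = 1.3750
Sum of volumes = 122.0127
SG = 160.8 / 122.0127 = 1.318

SG = 1.318


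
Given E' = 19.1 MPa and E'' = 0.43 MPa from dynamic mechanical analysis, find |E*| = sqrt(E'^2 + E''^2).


|E*| = sqrt(E'^2 + E''^2)
= sqrt(19.1^2 + 0.43^2)
= sqrt(364.8100 + 0.1849)
= 19.105 MPa

19.105 MPa


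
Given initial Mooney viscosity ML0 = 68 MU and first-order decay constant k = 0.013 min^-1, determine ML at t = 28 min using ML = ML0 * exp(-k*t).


ML = ML0 * exp(-k * t)
ML = 68 * exp(-0.013 * 28)
ML = 68 * 0.6949
ML = 47.25 MU

47.25 MU


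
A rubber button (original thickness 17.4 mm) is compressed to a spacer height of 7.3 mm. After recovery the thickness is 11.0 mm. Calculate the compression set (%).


CS = (t0 - recovered) / (t0 - ts) * 100
= (17.4 - 11.0) / (17.4 - 7.3) * 100
= 6.4 / 10.1 * 100
= 63.4%

63.4%


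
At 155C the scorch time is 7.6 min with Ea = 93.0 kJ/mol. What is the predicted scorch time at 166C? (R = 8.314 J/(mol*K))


Convert temperatures: T1 = 155 + 273.15 = 428.15 K, T2 = 166 + 273.15 = 439.15 K
ts2_new = 7.6 * exp(93000 / 8.314 * (1/439.15 - 1/428.15))
1/T2 - 1/T1 = -5.8504e-05
ts2_new = 3.95 min

3.95 min


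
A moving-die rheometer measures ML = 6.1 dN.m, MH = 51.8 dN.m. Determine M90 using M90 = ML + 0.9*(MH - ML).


M90 = ML + 0.9 * (MH - ML)
M90 = 6.1 + 0.9 * (51.8 - 6.1)
M90 = 6.1 + 0.9 * 45.7
M90 = 47.23 dN.m

47.23 dN.m


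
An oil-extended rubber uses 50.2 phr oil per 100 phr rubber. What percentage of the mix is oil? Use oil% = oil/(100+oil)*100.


Oil % = oil / (100 + oil) * 100
= 50.2 / (100 + 50.2) * 100
= 50.2 / 150.2 * 100
= 33.42%

33.42%


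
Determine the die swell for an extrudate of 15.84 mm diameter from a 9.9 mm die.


Die swell ratio = D_extrudate / D_die
= 15.84 / 9.9
= 1.6

Die swell = 1.6


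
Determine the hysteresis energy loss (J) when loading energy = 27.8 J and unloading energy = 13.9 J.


Hysteresis loss = loading - unloading
= 27.8 - 13.9
= 13.9 J

13.9 J


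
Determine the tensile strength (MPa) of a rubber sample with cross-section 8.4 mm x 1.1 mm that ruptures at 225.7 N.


Area = width * thickness = 8.4 * 1.1 = 9.24 mm^2
TS = force / area = 225.7 / 9.24 = 24.43 MPa

24.43 MPa


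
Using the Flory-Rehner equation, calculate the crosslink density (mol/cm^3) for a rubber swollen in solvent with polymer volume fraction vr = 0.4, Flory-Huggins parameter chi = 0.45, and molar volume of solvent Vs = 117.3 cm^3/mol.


ln(1 - vr) = ln(1 - 0.4) = -0.5108
Numerator = -((-0.5108) + 0.4 + 0.45 * 0.4^2) = 0.0388
Denominator = 117.3 * (0.4^(1/3) - 0.4/2) = 62.9674
nu = 0.0388 / 62.9674 = 6.1660e-04 mol/cm^3

6.1660e-04 mol/cm^3


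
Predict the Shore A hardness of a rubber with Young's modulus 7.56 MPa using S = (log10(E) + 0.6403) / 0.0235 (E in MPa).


log10(E) = 0.0235*S - 0.6403  =>  S = (log10(E) + 0.6403) / 0.0235
log10(7.56) = 0.878522
S = (0.878522 + 0.6403) / 0.0235 = 1.518822 / 0.0235
S = 64.6

Shore A = 64.6


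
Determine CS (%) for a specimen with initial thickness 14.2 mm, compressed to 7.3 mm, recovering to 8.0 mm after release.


CS = (t0 - recovered) / (t0 - ts) * 100
= (14.2 - 8.0) / (14.2 - 7.3) * 100
= 6.2 / 6.9 * 100
= 89.9%

89.9%


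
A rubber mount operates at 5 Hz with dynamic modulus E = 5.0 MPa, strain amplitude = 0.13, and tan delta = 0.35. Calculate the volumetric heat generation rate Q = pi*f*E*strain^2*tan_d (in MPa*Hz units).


Q = pi * f * E * strain^2 * tan_d
= pi * 5 * 5.0 * 0.13^2 * 0.35
= pi * 5 * 5.0 * 0.0169 * 0.35
= 0.4646

Q = 0.4646


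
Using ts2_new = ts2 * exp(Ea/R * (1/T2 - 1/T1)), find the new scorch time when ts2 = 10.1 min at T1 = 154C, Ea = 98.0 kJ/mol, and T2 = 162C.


Convert temperatures: T1 = 154 + 273.15 = 427.15 K, T2 = 162 + 273.15 = 435.15 K
ts2_new = 10.1 * exp(98000 / 8.314 * (1/435.15 - 1/427.15))
1/T2 - 1/T1 = -4.3040e-05
ts2_new = 6.08 min

6.08 min


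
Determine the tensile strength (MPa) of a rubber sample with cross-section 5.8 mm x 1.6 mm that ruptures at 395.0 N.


Area = width * thickness = 5.8 * 1.6 = 9.28 mm^2
TS = force / area = 395.0 / 9.28 = 42.56 MPa

42.56 MPa


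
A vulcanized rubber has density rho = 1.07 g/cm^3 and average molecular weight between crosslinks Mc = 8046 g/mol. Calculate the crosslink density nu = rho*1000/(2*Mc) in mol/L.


nu = rho * 1000 / (2 * Mc)
nu = 1.07 * 1000 / (2 * 8046)
nu = 1070.0 / 16092
nu = 0.0665 mol/L

0.0665 mol/L


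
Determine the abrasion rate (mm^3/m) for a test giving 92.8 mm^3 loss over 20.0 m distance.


Rate = volume_loss / distance
= 92.8 / 20.0
= 4.64 mm^3/m

4.64 mm^3/m


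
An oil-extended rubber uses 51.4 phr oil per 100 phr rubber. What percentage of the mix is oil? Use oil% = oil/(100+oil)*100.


Oil % = oil / (100 + oil) * 100
= 51.4 / (100 + 51.4) * 100
= 51.4 / 151.4 * 100
= 33.95%

33.95%


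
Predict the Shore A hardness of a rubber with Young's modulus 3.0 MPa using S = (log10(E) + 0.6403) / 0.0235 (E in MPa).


log10(E) = 0.0235*S - 0.6403  =>  S = (log10(E) + 0.6403) / 0.0235
log10(3.0) = 0.477121
S = (0.477121 + 0.6403) / 0.0235 = 1.117421 / 0.0235
S = 47.5

Shore A = 47.5


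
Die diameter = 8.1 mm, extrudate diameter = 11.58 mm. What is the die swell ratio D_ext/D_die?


Die swell ratio = D_extrudate / D_die
= 11.58 / 8.1
= 1.43

Die swell = 1.43


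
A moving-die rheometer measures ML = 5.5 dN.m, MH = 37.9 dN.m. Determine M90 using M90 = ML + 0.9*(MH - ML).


M90 = ML + 0.9 * (MH - ML)
M90 = 5.5 + 0.9 * (37.9 - 5.5)
M90 = 5.5 + 0.9 * 32.4
M90 = 34.66 dN.m

34.66 dN.m


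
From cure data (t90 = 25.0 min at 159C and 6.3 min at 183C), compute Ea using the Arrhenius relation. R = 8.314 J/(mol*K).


T1 = 432.15 K, T2 = 456.15 K
1/T1 - 1/T2 = 1.2175e-04
ln(t1/t2) = ln(25.0/6.3) = 1.3783
Ea = 8.314 * 1.3783 / 1.2175e-04 = 94122.3981 J/mol
Ea = 94.12 kJ/mol

94.12 kJ/mol


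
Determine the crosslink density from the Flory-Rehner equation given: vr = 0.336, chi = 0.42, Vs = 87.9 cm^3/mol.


ln(1 - vr) = ln(1 - 0.336) = -0.4095
Numerator = -((-0.4095) + 0.336 + 0.42 * 0.336^2) = 0.0261
Denominator = 87.9 * (0.336^(1/3) - 0.336/2) = 46.3413
nu = 0.0261 / 46.3413 = 5.6228e-04 mol/cm^3

5.6228e-04 mol/cm^3


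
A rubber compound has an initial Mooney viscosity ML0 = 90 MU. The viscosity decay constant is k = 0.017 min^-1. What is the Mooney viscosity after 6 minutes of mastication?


ML = ML0 * exp(-k * t)
ML = 90 * exp(-0.017 * 6)
ML = 90 * 0.9030
ML = 81.27 MU

81.27 MU


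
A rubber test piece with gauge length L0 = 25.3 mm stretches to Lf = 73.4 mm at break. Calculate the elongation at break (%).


Elongation = (Lf - L0) / L0 * 100
= (73.4 - 25.3) / 25.3 * 100
= 48.1 / 25.3 * 100
= 190.1%

190.1%


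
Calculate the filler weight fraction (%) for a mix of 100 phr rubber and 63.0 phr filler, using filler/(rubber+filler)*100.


Filler % = filler / (rubber + filler) * 100
= 63.0 / (100 + 63.0) * 100
= 63.0 / 163.0 * 100
= 38.65%

38.65%


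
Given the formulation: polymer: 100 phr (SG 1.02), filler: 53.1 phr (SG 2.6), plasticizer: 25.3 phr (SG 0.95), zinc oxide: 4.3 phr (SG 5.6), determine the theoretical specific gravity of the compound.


Sum of weights = 182.7
Volume contributions:
  polymer: 100/1.02 = 98.0392
  filler: 53.1/2.6 = 20.4231
  plasticizer: 25.3/0.95 = 26.6316
  zinc oxide: 4.3/5.6 = 0.7679
Sum of volumes = 145.8617
SG = 182.7 / 145.8617 = 1.253

SG = 1.253


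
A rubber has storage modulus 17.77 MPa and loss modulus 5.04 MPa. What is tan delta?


tan delta = E'' / E'
= 5.04 / 17.77
= 0.2836

tan delta = 0.2836


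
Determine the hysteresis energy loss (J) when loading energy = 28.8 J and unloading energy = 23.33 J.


Hysteresis loss = loading - unloading
= 28.8 - 23.33
= 5.47 J

5.47 J


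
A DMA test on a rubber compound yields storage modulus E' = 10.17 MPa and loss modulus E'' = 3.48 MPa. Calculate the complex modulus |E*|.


|E*| = sqrt(E'^2 + E''^2)
= sqrt(10.17^2 + 3.48^2)
= sqrt(103.4289 + 12.1104)
= 10.749 MPa

10.749 MPa


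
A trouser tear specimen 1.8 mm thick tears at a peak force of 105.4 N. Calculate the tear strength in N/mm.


Tear strength = force / thickness
= 105.4 / 1.8
= 58.56 N/mm

58.56 N/mm


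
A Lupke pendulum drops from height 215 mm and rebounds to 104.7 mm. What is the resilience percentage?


Resilience = h_rebound / h_drop * 100
= 104.7 / 215 * 100
= 48.7%

48.7%


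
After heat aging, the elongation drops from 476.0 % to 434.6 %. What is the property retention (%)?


Retention = aged / original * 100
= 434.6 / 476.0 * 100
= 91.3%

91.3%


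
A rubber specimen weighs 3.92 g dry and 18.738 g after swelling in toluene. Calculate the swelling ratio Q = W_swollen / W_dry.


Q = W_swollen / W_dry
Q = 18.738 / 3.92
Q = 4.78

Q = 4.78


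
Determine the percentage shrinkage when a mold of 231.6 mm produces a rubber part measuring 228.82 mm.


Shrinkage = (mold - part) / mold * 100
= (231.6 - 228.82) / 231.6 * 100
= 2.78 / 231.6 * 100
= 1.2%

1.2%


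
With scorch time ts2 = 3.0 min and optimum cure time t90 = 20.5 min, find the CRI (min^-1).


CRI = 100 / (t90 - ts2)
= 100 / (20.5 - 3.0)
= 100 / 17.5
= 5.71 min^-1

5.71 min^-1


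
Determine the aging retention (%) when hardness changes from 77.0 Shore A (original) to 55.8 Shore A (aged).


Retention = aged / original * 100
= 55.8 / 77.0 * 100
= 72.5%

72.5%


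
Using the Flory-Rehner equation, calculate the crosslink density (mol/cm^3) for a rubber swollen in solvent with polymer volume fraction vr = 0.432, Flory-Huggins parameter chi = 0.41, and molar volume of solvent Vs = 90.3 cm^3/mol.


ln(1 - vr) = ln(1 - 0.432) = -0.5656
Numerator = -((-0.5656) + 0.432 + 0.41 * 0.432^2) = 0.0571
Denominator = 90.3 * (0.432^(1/3) - 0.432/2) = 48.7577
nu = 0.0571 / 48.7577 = 0.0012 mol/cm^3

0.0012 mol/cm^3


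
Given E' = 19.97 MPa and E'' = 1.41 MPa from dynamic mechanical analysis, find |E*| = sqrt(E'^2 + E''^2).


|E*| = sqrt(E'^2 + E''^2)
= sqrt(19.97^2 + 1.41^2)
= sqrt(398.8009 + 1.9881)
= 20.02 MPa

20.02 MPa


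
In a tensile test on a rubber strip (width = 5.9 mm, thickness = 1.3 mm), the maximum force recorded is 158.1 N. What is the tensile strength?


Area = width * thickness = 5.9 * 1.3 = 7.67 mm^2
TS = force / area = 158.1 / 7.67 = 20.61 MPa

20.61 MPa


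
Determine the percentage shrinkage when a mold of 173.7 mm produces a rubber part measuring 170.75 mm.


Shrinkage = (mold - part) / mold * 100
= (173.7 - 170.75) / 173.7 * 100
= 2.95 / 173.7 * 100
= 1.7%

1.7%


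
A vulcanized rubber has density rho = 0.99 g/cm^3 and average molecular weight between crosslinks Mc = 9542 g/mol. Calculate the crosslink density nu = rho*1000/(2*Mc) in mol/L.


nu = rho * 1000 / (2 * Mc)
nu = 0.99 * 1000 / (2 * 9542)
nu = 990.0 / 19084
nu = 0.0519 mol/L

0.0519 mol/L


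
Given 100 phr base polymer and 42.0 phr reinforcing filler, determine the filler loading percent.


Filler % = filler / (rubber + filler) * 100
= 42.0 / (100 + 42.0) * 100
= 42.0 / 142.0 * 100
= 29.58%

29.58%


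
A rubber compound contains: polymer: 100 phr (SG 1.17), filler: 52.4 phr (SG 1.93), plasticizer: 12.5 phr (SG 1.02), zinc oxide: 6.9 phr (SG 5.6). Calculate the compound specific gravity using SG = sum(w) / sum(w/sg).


Sum of weights = 171.8
Volume contributions:
  polymer: 100/1.17 = 85.4701
  filler: 52.4/1.93 = 27.1503
  plasticizer: 12.5/1.02 = 12.2549
  zinc oxide: 6.9/5.6 = 1.2321
Sum of volumes = 126.1074
SG = 171.8 / 126.1074 = 1.362

SG = 1.362


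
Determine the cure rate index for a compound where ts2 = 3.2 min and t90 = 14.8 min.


CRI = 100 / (t90 - ts2)
= 100 / (14.8 - 3.2)
= 100 / 11.6
= 8.62 min^-1

8.62 min^-1


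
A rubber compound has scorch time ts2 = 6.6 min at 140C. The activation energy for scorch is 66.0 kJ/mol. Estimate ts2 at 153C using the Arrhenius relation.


Convert temperatures: T1 = 140 + 273.15 = 413.15 K, T2 = 153 + 273.15 = 426.15 K
ts2_new = 6.6 * exp(66000 / 8.314 * (1/426.15 - 1/413.15))
1/T2 - 1/T1 = -7.3837e-05
ts2_new = 3.67 min

3.67 min


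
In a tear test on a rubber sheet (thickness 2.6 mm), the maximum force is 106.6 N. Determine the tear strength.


Tear strength = force / thickness
= 106.6 / 2.6
= 41.0 N/mm

41.0 N/mm


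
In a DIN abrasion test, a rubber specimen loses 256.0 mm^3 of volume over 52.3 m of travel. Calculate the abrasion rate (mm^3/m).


Rate = volume_loss / distance
= 256.0 / 52.3
= 4.895 mm^3/m

4.895 mm^3/m


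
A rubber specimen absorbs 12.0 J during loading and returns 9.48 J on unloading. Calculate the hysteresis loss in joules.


Hysteresis loss = loading - unloading
= 12.0 - 9.48
= 2.52 J

2.52 J


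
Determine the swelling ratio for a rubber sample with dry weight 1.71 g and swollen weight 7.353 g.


Q = W_swollen / W_dry
Q = 7.353 / 1.71
Q = 4.3

Q = 4.3


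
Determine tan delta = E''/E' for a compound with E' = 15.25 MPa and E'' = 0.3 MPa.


tan delta = E'' / E'
= 0.3 / 15.25
= 0.0197

tan delta = 0.0197


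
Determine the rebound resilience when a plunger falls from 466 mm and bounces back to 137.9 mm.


Resilience = h_rebound / h_drop * 100
= 137.9 / 466 * 100
= 29.6%

29.6%


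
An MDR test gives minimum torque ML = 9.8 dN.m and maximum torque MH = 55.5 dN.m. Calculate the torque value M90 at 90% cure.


M90 = ML + 0.9 * (MH - ML)
M90 = 9.8 + 0.9 * (55.5 - 9.8)
M90 = 9.8 + 0.9 * 45.7
M90 = 50.93 dN.m

50.93 dN.m


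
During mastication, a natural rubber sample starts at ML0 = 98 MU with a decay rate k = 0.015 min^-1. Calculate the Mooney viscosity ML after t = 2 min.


ML = ML0 * exp(-k * t)
ML = 98 * exp(-0.015 * 2)
ML = 98 * 0.9704
ML = 95.1 MU

95.1 MU


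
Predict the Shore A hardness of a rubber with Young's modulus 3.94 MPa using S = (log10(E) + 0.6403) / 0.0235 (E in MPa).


log10(E) = 0.0235*S - 0.6403  =>  S = (log10(E) + 0.6403) / 0.0235
log10(3.94) = 0.595496
S = (0.595496 + 0.6403) / 0.0235 = 1.235796 / 0.0235
S = 52.6

Shore A = 52.6


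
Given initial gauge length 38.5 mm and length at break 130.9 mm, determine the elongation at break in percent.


Elongation = (Lf - L0) / L0 * 100
= (130.9 - 38.5) / 38.5 * 100
= 92.4 / 38.5 * 100
= 240.0%

240.0%


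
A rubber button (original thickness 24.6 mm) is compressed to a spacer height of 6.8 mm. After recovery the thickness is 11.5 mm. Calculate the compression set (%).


CS = (t0 - recovered) / (t0 - ts) * 100
= (24.6 - 11.5) / (24.6 - 6.8) * 100
= 13.1 / 17.8 * 100
= 73.6%

73.6%


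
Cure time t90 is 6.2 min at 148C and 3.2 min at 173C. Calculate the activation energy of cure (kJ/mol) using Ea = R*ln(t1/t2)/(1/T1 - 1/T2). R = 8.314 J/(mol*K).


T1 = 421.15 K, T2 = 446.15 K
1/T1 - 1/T2 = 1.3305e-04
ln(t1/t2) = ln(6.2/3.2) = 0.6614
Ea = 8.314 * 0.6614 / 1.3305e-04 = 41328.6204 J/mol
Ea = 41.33 kJ/mol

41.33 kJ/mol


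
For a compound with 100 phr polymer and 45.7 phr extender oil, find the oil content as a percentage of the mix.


Oil % = oil / (100 + oil) * 100
= 45.7 / (100 + 45.7) * 100
= 45.7 / 145.7 * 100
= 31.37%

31.37%


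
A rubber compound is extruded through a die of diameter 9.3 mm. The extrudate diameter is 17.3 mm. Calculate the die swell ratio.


Die swell ratio = D_extrudate / D_die
= 17.3 / 9.3
= 1.86

Die swell = 1.86


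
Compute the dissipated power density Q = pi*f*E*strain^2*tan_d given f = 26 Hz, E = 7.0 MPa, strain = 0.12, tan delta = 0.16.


Q = pi * f * E * strain^2 * tan_d
= pi * 26 * 7.0 * 0.12^2 * 0.16
= pi * 26 * 7.0 * 0.0144 * 0.16
= 1.3174

Q = 1.3174


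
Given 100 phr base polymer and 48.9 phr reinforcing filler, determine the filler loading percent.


Filler % = filler / (rubber + filler) * 100
= 48.9 / (100 + 48.9) * 100
= 48.9 / 148.9 * 100
= 32.84%

32.84%


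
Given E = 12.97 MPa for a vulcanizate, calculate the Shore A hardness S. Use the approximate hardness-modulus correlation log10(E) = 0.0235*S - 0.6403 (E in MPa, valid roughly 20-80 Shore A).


log10(E) = 0.0235*S - 0.6403  =>  S = (log10(E) + 0.6403) / 0.0235
log10(12.97) = 1.112940
S = (1.112940 + 0.6403) / 0.0235 = 1.753240 / 0.0235
S = 74.6

Shore A = 74.6


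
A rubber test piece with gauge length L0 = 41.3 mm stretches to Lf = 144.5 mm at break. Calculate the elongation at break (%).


Elongation = (Lf - L0) / L0 * 100
= (144.5 - 41.3) / 41.3 * 100
= 103.2 / 41.3 * 100
= 249.9%

249.9%


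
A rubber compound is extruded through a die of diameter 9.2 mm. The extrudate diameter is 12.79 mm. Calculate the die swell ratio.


Die swell ratio = D_extrudate / D_die
= 12.79 / 9.2
= 1.39

Die swell = 1.39


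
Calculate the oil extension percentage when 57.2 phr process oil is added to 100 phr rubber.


Oil % = oil / (100 + oil) * 100
= 57.2 / (100 + 57.2) * 100
= 57.2 / 157.2 * 100
= 36.39%

36.39%


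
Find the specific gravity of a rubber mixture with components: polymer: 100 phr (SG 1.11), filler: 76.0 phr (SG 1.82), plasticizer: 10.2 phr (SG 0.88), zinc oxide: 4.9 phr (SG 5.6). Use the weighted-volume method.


Sum of weights = 191.1
Volume contributions:
  polymer: 100/1.11 = 90.0901
  filler: 76.0/1.82 = 41.7582
  plasticizer: 10.2/0.88 = 11.5909
  zinc oxide: 4.9/5.6 = 0.8750
Sum of volumes = 144.3142
SG = 191.1 / 144.3142 = 1.324

SG = 1.324


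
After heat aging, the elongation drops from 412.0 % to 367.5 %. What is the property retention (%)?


Retention = aged / original * 100
= 367.5 / 412.0 * 100
= 89.2%

89.2%


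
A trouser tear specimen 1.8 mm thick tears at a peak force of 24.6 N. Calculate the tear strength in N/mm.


Tear strength = force / thickness
= 24.6 / 1.8
= 13.67 N/mm

13.67 N/mm


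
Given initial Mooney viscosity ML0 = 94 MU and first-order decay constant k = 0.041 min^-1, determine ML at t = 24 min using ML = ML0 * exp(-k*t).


ML = ML0 * exp(-k * t)
ML = 94 * exp(-0.041 * 24)
ML = 94 * 0.3738
ML = 35.14 MU

35.14 MU


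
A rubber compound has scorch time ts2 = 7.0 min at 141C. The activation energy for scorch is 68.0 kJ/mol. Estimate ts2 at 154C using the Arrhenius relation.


Convert temperatures: T1 = 141 + 273.15 = 414.15 K, T2 = 154 + 273.15 = 427.15 K
ts2_new = 7.0 * exp(68000 / 8.314 * (1/427.15 - 1/414.15))
1/T2 - 1/T1 = -7.3486e-05
ts2_new = 3.84 min

3.84 min


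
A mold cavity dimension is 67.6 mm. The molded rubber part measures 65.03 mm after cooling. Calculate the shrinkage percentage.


Shrinkage = (mold - part) / mold * 100
= (67.6 - 65.03) / 67.6 * 100
= 2.57 / 67.6 * 100
= 3.8%

3.8%


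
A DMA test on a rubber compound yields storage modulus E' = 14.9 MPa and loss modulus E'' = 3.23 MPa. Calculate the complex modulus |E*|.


|E*| = sqrt(E'^2 + E''^2)
= sqrt(14.9^2 + 3.23^2)
= sqrt(222.0100 + 10.4329)
= 15.246 MPa

15.246 MPa


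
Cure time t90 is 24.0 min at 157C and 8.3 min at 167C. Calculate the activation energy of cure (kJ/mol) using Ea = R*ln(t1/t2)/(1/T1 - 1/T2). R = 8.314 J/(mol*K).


T1 = 430.15 K, T2 = 440.15 K
1/T1 - 1/T2 = 5.2818e-05
ln(t1/t2) = ln(24.0/8.3) = 1.0618
Ea = 8.314 * 1.0618 / 5.2818e-05 = 167137.0320 J/mol
Ea = 167.14 kJ/mol

167.14 kJ/mol


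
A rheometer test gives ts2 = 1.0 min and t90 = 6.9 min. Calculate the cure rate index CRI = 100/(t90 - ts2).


CRI = 100 / (t90 - ts2)
= 100 / (6.9 - 1.0)
= 100 / 5.9
= 16.95 min^-1

16.95 min^-1


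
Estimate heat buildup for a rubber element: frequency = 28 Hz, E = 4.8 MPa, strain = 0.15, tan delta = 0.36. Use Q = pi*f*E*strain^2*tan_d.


Q = pi * f * E * strain^2 * tan_d
= pi * 28 * 4.8 * 0.15^2 * 0.36
= pi * 28 * 4.8 * 0.0225 * 0.36
= 3.4201

Q = 3.4201


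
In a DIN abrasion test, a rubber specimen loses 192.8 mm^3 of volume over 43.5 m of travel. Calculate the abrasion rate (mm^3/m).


Rate = volume_loss / distance
= 192.8 / 43.5
= 4.432 mm^3/m

4.432 mm^3/m


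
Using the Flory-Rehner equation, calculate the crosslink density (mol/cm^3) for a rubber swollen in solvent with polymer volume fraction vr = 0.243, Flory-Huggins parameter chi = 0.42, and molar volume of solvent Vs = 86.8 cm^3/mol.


ln(1 - vr) = ln(1 - 0.243) = -0.2784
Numerator = -((-0.2784) + 0.243 + 0.42 * 0.243^2) = 0.0106
Denominator = 86.8 * (0.243^(1/3) - 0.243/2) = 43.6192
nu = 0.0106 / 43.6192 = 2.4282e-04 mol/cm^3

2.4282e-04 mol/cm^3


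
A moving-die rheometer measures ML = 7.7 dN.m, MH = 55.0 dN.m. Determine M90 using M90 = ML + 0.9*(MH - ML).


M90 = ML + 0.9 * (MH - ML)
M90 = 7.7 + 0.9 * (55.0 - 7.7)
M90 = 7.7 + 0.9 * 47.3
M90 = 50.27 dN.m

50.27 dN.m


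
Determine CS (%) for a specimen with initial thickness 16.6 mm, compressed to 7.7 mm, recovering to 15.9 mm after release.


CS = (t0 - recovered) / (t0 - ts) * 100
= (16.6 - 15.9) / (16.6 - 7.7) * 100
= 0.7 / 8.9 * 100
= 7.9%

7.9%


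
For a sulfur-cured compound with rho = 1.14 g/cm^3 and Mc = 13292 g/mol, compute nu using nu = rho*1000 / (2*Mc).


nu = rho * 1000 / (2 * Mc)
nu = 1.14 * 1000 / (2 * 13292)
nu = 1140.0 / 26584
nu = 0.0429 mol/L

0.0429 mol/L


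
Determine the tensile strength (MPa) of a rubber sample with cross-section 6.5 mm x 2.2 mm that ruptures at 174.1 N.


Area = width * thickness = 6.5 * 2.2 = 14.3 mm^2
TS = force / area = 174.1 / 14.3 = 12.17 MPa

12.17 MPa


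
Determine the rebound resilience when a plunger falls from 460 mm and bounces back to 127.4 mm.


Resilience = h_rebound / h_drop * 100
= 127.4 / 460 * 100
= 27.7%

27.7%


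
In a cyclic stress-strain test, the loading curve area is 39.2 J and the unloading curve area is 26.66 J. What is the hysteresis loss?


Hysteresis loss = loading - unloading
= 39.2 - 26.66
= 12.54 J

12.54 J


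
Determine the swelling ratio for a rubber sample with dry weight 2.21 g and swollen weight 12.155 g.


Q = W_swollen / W_dry
Q = 12.155 / 2.21
Q = 5.5

Q = 5.5


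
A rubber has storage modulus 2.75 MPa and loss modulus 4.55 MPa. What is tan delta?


tan delta = E'' / E'
= 4.55 / 2.75
= 1.6545

tan delta = 1.6545


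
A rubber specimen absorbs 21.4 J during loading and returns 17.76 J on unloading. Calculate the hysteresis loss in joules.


Hysteresis loss = loading - unloading
= 21.4 - 17.76
= 3.64 J

3.64 J


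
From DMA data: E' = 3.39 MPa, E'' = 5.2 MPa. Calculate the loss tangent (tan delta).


tan delta = E'' / E'
= 5.2 / 3.39
= 1.5339

tan delta = 1.5339


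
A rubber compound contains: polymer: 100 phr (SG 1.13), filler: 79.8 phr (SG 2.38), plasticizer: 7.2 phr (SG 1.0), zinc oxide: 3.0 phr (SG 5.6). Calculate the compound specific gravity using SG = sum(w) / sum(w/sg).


Sum of weights = 190.0
Volume contributions:
  polymer: 100/1.13 = 88.4956
  filler: 79.8/2.38 = 33.5294
  plasticizer: 7.2/1.0 = 7.2000
  zinc oxide: 3.0/5.6 = 0.5357
Sum of volumes = 129.7607
SG = 190.0 / 129.7607 = 1.464

SG = 1.464


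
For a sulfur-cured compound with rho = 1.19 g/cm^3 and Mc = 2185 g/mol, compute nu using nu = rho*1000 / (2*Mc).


nu = rho * 1000 / (2 * Mc)
nu = 1.19 * 1000 / (2 * 2185)
nu = 1190.0 / 4370
nu = 0.2723 mol/L

0.2723 mol/L


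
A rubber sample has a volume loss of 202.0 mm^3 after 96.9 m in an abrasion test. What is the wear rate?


Rate = volume_loss / distance
= 202.0 / 96.9
= 2.085 mm^3/m

2.085 mm^3/m


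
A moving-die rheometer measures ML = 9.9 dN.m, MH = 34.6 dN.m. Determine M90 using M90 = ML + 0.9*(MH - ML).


M90 = ML + 0.9 * (MH - ML)
M90 = 9.9 + 0.9 * (34.6 - 9.9)
M90 = 9.9 + 0.9 * 24.7
M90 = 32.13 dN.m

32.13 dN.m


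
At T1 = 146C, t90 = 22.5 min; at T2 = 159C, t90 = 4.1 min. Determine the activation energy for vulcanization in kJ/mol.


T1 = 419.15 K, T2 = 432.15 K
1/T1 - 1/T2 = 7.1769e-05
ln(t1/t2) = ln(22.5/4.1) = 1.7025
Ea = 8.314 * 1.7025 / 7.1769e-05 = 197226.3804 J/mol
Ea = 197.23 kJ/mol

197.23 kJ/mol


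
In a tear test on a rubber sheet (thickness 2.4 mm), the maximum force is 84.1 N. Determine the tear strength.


Tear strength = force / thickness
= 84.1 / 2.4
= 35.04 N/mm

35.04 N/mm


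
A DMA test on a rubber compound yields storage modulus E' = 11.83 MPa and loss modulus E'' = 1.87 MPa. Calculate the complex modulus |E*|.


|E*| = sqrt(E'^2 + E''^2)
= sqrt(11.83^2 + 1.87^2)
= sqrt(139.9489 + 3.4969)
= 11.977 MPa

11.977 MPa


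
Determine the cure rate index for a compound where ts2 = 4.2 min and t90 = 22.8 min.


CRI = 100 / (t90 - ts2)
= 100 / (22.8 - 4.2)
= 100 / 18.6
= 5.38 min^-1

5.38 min^-1


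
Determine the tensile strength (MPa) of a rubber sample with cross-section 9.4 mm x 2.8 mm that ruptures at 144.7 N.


Area = width * thickness = 9.4 * 2.8 = 26.32 mm^2
TS = force / area = 144.7 / 26.32 = 5.5 MPa

5.5 MPa


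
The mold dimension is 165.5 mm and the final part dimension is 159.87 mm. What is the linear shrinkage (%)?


Shrinkage = (mold - part) / mold * 100
= (165.5 - 159.87) / 165.5 * 100
= 5.63 / 165.5 * 100
= 3.4%

3.4%


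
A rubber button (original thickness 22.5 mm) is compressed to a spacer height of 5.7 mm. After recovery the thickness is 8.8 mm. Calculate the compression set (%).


CS = (t0 - recovered) / (t0 - ts) * 100
= (22.5 - 8.8) / (22.5 - 5.7) * 100
= 13.7 / 16.8 * 100
= 81.5%

81.5%


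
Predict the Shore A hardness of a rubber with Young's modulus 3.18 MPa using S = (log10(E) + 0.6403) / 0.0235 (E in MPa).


log10(E) = 0.0235*S - 0.6403  =>  S = (log10(E) + 0.6403) / 0.0235
log10(3.18) = 0.502427
S = (0.502427 + 0.6403) / 0.0235 = 1.142727 / 0.0235
S = 48.6

Shore A = 48.6


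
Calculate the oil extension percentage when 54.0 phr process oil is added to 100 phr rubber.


Oil % = oil / (100 + oil) * 100
= 54.0 / (100 + 54.0) * 100
= 54.0 / 154.0 * 100
= 35.06%

35.06%


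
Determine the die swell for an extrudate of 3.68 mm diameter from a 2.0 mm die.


Die swell ratio = D_extrudate / D_die
= 3.68 / 2.0
= 1.84

Die swell = 1.84


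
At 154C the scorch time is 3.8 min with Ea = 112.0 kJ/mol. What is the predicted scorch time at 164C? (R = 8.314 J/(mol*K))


Convert temperatures: T1 = 154 + 273.15 = 427.15 K, T2 = 164 + 273.15 = 437.15 K
ts2_new = 3.8 * exp(112000 / 8.314 * (1/437.15 - 1/427.15))
1/T2 - 1/T1 = -5.3554e-05
ts2_new = 1.85 min

1.85 min


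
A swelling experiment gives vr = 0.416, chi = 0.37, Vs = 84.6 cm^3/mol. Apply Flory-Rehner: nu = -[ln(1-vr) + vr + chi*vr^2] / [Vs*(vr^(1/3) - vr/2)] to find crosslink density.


ln(1 - vr) = ln(1 - 0.416) = -0.5379
Numerator = -((-0.5379) + 0.416 + 0.37 * 0.416^2) = 0.0578
Denominator = 84.6 * (0.416^(1/3) - 0.416/2) = 45.5573
nu = 0.0578 / 45.5573 = 0.0013 mol/cm^3

0.0013 mol/cm^3


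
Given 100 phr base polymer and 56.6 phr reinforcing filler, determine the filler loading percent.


Filler % = filler / (rubber + filler) * 100
= 56.6 / (100 + 56.6) * 100
= 56.6 / 156.6 * 100
= 36.14%

36.14%


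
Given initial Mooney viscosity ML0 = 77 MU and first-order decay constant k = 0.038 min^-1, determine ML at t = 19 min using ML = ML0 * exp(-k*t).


ML = ML0 * exp(-k * t)
ML = 77 * exp(-0.038 * 19)
ML = 77 * 0.4858
ML = 37.41 MU

37.41 MU


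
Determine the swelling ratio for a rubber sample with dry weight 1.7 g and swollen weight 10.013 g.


Q = W_swollen / W_dry
Q = 10.013 / 1.7
Q = 5.89

Q = 5.89


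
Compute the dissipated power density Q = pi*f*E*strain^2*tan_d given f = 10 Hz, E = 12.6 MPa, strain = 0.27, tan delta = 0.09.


Q = pi * f * E * strain^2 * tan_d
= pi * 10 * 12.6 * 0.27^2 * 0.09
= pi * 10 * 12.6 * 0.0729 * 0.09
= 2.5971

Q = 2.5971


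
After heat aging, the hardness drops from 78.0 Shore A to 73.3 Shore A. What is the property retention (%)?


Retention = aged / original * 100
= 73.3 / 78.0 * 100
= 94.0%

94.0%


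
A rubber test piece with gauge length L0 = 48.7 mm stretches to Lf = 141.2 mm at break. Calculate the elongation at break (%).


Elongation = (Lf - L0) / L0 * 100
= (141.2 - 48.7) / 48.7 * 100
= 92.5 / 48.7 * 100
= 189.9%

189.9%


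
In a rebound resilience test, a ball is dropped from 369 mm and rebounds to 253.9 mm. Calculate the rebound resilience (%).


Resilience = h_rebound / h_drop * 100
= 253.9 / 369 * 100
= 68.8%

68.8%


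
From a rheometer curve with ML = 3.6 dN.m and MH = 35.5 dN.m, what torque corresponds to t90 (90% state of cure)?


M90 = ML + 0.9 * (MH - ML)
M90 = 3.6 + 0.9 * (35.5 - 3.6)
M90 = 3.6 + 0.9 * 31.9
M90 = 32.31 dN.m

32.31 dN.m


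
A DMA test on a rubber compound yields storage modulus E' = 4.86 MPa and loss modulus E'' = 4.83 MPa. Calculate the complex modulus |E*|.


|E*| = sqrt(E'^2 + E''^2)
= sqrt(4.86^2 + 4.83^2)
= sqrt(23.6196 + 23.3289)
= 6.852 MPa

6.852 MPa


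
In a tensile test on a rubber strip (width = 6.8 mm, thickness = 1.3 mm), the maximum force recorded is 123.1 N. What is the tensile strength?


Area = width * thickness = 6.8 * 1.3 = 8.84 mm^2
TS = force / area = 123.1 / 8.84 = 13.93 MPa

13.93 MPa


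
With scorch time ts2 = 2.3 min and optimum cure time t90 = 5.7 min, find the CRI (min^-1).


CRI = 100 / (t90 - ts2)
= 100 / (5.7 - 2.3)
= 100 / 3.4
= 29.41 min^-1

29.41 min^-1


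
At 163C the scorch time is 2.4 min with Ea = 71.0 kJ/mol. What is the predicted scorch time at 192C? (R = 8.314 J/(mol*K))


Convert temperatures: T1 = 163 + 273.15 = 436.15 K, T2 = 192 + 273.15 = 465.15 K
ts2_new = 2.4 * exp(71000 / 8.314 * (1/465.15 - 1/436.15))
1/T2 - 1/T1 = -1.4295e-04
ts2_new = 0.71 min

0.71 min


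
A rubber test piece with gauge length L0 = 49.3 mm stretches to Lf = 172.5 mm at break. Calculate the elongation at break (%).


Elongation = (Lf - L0) / L0 * 100
= (172.5 - 49.3) / 49.3 * 100
= 123.2 / 49.3 * 100
= 249.9%

249.9%


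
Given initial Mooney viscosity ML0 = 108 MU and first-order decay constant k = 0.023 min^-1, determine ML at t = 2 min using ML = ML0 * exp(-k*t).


ML = ML0 * exp(-k * t)
ML = 108 * exp(-0.023 * 2)
ML = 108 * 0.9550
ML = 103.14 MU

103.14 MU


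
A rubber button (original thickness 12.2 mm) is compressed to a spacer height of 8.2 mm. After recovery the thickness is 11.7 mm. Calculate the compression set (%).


CS = (t0 - recovered) / (t0 - ts) * 100
= (12.2 - 11.7) / (12.2 - 8.2) * 100
= 0.5 / 4.0 * 100
= 12.5%

12.5%
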